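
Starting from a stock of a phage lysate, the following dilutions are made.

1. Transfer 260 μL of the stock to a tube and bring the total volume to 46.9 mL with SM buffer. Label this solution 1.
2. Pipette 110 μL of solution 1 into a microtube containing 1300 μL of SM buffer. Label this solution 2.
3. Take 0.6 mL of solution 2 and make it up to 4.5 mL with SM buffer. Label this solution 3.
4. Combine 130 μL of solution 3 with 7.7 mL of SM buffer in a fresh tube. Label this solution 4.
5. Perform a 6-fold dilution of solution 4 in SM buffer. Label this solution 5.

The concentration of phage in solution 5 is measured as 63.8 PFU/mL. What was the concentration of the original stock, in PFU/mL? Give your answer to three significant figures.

Step 1: 260 μL brought to 46.9 mL → factor 46900/260 = 180.38
Step 2: 110 μL + 1300 μL = 1410 μL total → factor 1410/110 = 12.818
Step 3: 0.6 mL brought to 4.5 mL → factor 4.5/0.6 = 7.5
Step 4: 130 μL + 7.7 mL = 7830 μL total → factor 7830/130 = 60.231
Step 5: 6-fold → factor 6
Overall dilution factor = 180.38 × 12.818 × 7.5 × 60.231 × 6 = 6.267 × 10^6
Stock = 63.8 PFU/mL × 6.267 × 10^6 = 4.00 × 10^8 PFU/mL

4.00 × 10^8 PFU/mL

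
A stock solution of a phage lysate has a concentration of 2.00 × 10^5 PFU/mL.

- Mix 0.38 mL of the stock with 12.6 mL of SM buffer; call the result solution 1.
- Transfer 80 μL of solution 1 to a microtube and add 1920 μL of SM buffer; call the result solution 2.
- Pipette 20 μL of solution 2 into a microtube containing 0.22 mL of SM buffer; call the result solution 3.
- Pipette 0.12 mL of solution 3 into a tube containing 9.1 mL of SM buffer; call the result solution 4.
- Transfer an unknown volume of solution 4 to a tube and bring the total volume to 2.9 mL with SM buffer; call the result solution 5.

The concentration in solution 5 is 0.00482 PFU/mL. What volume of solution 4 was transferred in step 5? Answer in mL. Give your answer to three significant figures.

Step 1: 0.38 mL + 12.6 mL = 12.98 mL total → factor 12.98/0.38 = 34.158
Step 2: 80 μL + 1920 μL = 2000 μL total → factor 2000/80 = 25
Step 3: 20 μL + 0.22 mL = 240 μL total → factor 240/20 = 12
Step 4: 0.12 mL + 9.1 mL = 9.22 mL total → factor 9.22/0.12 = 76.833
Step 5: v brought to 2.9 mL → factor = 2.9 mL/v
Product of known-step factors = 7.8734 × 10^5
Overall factor = 2.00 × 10^5 PFU/mL / (0.00482 PFU/mL) = 4.1494 × 10^7
Step-5 factor = 4.1494 × 10^7 / 7.8734 × 10^5 = 52.701
v = 2.9 mL / 52.701 = 0.0550 mL

0.0550 mL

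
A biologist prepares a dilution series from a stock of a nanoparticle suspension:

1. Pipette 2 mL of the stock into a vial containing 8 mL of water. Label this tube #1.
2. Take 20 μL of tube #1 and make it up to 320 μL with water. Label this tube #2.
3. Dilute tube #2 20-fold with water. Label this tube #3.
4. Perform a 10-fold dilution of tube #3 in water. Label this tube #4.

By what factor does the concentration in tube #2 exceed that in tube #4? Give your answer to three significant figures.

Step 1: 2 mL + 8 mL = 10 mL total → factor 10/2 = 5
Step 2: 20 μL brought to 320 μL → factor 320/20 = 16
Step 3: 20-fold → factor 20
Step 4: 10-fold → factor 10
Dilution factor to tube #2 = 80; to tube #4 = 16000
[tube #2]/[tube #4] = (factor to tube #4)/(factor to tube #2) = 16000/80 = 200

200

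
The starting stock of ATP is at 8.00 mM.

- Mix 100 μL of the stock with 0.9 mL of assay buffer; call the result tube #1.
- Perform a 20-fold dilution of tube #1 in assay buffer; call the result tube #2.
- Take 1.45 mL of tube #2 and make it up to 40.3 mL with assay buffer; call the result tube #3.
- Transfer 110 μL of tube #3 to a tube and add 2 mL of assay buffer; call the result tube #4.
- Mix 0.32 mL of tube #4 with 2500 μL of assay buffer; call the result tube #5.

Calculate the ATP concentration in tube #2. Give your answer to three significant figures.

0.0400 mM

Step 1: 100 μL + 0.9 mL = 1000 μL total → factor 1000/100 = 10
Step 2: 20-fold → factor 20
Dilution factor through tube #2 = 10 × 20 = 200
[tube #2] = 8.00 mM / 200 = 0.0400 mM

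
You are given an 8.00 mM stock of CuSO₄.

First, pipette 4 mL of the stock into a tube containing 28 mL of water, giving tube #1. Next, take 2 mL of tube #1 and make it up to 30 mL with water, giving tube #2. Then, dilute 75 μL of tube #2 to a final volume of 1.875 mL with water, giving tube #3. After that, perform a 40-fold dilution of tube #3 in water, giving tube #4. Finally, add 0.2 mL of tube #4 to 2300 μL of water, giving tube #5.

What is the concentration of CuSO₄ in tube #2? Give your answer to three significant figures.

Step 1: 4 mL + 28 mL = 32 mL total → factor 32/4 = 8
Step 2: 2 mL brought to 30 mL → factor 30/2 = 15
Dilution factor through tube #2 = 8 × 15 = 120
[tube #2] = 8.00 mM / 120 = 0.0667 mM

0.0667 mM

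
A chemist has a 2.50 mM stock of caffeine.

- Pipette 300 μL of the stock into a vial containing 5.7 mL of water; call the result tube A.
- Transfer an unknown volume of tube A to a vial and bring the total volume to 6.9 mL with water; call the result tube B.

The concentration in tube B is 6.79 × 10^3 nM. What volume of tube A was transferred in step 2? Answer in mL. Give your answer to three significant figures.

Step 1: 300 μL + 5.7 mL = 6000 μL total → factor 6000/300 = 20
Step 2: v brought to 6.9 mL → factor = 6.9 mL/v
Product of known-step factors = 20
Overall factor = 2.50 mM / (6.79 × 10^3 nM) = 368.19
Step-2 factor = 368.19 / 20 = 18.409
v = 6.9 mL / 18.409 = 0.375 mL

0.375 mL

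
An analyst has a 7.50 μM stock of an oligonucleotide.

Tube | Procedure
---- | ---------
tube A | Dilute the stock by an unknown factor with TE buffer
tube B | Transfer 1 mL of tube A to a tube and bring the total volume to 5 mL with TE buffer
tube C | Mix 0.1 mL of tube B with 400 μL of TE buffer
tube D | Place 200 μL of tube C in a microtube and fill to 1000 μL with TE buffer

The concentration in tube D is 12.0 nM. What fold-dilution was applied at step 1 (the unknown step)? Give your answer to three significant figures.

Step 1: unknown factor x
Step 2: 1 mL brought to 5 mL → factor 5/1 = 5
Step 3: 0.1 mL + 400 μL = 0.5 mL total → factor 0.5/0.1 = 5
Step 4: 200 μL brought to 1000 μL → factor 1000/200 = 5
Product of known-step factors = 125
Overall factor = 7.50 μM / (12.0 nM) = 625
x = 625 / 125 = 5.00

5.00-fold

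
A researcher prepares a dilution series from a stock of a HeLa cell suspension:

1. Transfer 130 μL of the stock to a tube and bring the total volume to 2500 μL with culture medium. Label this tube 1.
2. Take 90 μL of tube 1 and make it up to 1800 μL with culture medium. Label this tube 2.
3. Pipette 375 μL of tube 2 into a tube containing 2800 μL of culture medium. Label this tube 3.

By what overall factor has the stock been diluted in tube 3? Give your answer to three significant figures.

3.26 × 10^3

Step 1: 130 μL brought to 2500 μL → factor 2500/130 = 19.231
Step 2: 90 μL brought to 1800 μL → factor 1800/90 = 20
Step 3: 375 μL + 2800 μL = 3175 μL total → factor 3175/375 = 8.4667
Overall dilution factor = 19.231 × 20 × 8.4667 = 3256.4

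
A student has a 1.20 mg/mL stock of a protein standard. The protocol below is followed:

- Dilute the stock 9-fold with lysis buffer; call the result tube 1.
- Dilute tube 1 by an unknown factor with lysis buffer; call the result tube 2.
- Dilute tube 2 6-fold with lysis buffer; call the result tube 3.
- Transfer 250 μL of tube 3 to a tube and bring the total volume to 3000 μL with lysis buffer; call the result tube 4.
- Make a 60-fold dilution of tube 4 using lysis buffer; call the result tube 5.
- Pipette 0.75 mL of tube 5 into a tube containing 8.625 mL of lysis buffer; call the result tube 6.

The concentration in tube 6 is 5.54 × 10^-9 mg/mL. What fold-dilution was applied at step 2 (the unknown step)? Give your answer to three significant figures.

446-fold

Step 1: 9-fold → factor 9
Step 2: unknown factor x
Step 3: 6-fold → factor 6
Step 4: 250 μL brought to 3000 μL → factor 3000/250 = 12
Step 5: 60-fold → factor 60
Step 6: 0.75 mL + 8.625 mL = 9.375 mL total → factor 9.375/0.75 = 12.5
Product of known-step factors = 4.86 × 10^5
Overall factor = 1.20 mg/mL / (5.54 × 10^-9 mg/mL) = 2.1661 × 10^8
x = 2.1661 × 10^8 / 4.86 × 10^5 = 446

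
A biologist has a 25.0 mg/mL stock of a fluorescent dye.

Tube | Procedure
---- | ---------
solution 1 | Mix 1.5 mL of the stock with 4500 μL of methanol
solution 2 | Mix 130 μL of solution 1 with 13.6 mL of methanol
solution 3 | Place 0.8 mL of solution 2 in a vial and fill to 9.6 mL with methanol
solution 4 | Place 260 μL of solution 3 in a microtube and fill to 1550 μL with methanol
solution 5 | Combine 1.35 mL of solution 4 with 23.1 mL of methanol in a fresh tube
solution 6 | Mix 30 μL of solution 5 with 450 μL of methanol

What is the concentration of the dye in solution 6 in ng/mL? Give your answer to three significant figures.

Step 1: 1.5 mL + 4500 μL = 6 mL total → factor 6/1.5 = 4
Step 2: 130 μL + 13.6 mL = 13730 μL total → factor 13730/130 = 105.62
Step 3: 0.8 mL brought to 9.6 mL → factor 9.6/0.8 = 12
Step 4: 260 μL brought to 1550 μL → factor 1550/260 = 5.9615
Step 5: 1.35 mL + 23.1 mL = 24.45 mL total → factor 24.45/1.35 = 18.111
Step 6: 30 μL + 450 μL = 480 μL total → factor 480/30 = 16
Overall dilution factor = 4 × 105.62 × 12 × 5.9615 × 18.111 × 16 = 8.7577 × 10^6
Final = 25.0 mg/mL / 8.7577 × 10^6 = 2.855 × 10^-6 mg/mL = 2.85 ng/mL

2.85 ng/mL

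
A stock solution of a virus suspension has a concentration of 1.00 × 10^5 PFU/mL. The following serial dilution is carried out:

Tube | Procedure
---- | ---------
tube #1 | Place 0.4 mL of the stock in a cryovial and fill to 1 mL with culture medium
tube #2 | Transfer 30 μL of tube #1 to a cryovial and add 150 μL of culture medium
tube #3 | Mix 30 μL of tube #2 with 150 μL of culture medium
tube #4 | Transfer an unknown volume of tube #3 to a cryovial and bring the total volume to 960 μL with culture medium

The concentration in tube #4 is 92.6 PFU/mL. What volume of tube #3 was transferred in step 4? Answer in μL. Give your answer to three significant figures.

80.0 μL

Step 1: 0.4 mL brought to 1 mL → factor 1/0.4 = 2.5
Step 2: 30 μL + 150 μL = 180 μL total → factor 180/30 = 6
Step 3: 30 μL + 150 μL = 180 μL total → factor 180/30 = 6
Step 4: v brought to 960 μL → factor = 960 μL/v
Product of known-step factors = 90
Overall factor = 1.00 × 10^5 PFU/mL / (92.6 PFU/mL) = 1079.9
Step-4 factor = 1079.9 / 90 = 11.999
v = 960 μL / 11.999 = 80.0 μL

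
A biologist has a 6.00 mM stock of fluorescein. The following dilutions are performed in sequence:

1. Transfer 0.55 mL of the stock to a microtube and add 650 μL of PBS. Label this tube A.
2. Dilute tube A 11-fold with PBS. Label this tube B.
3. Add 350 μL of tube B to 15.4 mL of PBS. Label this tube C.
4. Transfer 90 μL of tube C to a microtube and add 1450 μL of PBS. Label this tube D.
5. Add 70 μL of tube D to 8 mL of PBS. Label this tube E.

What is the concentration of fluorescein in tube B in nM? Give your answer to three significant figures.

2.50 × 10^5 nM

Step 1: 0.55 mL + 650 μL = 1.2 mL total → factor 1.2/0.55 = 2.1818
Step 2: 11-fold → factor 11
Dilution factor through tube B = 2.1818 × 11 = 24
[tube B] = 6.00 mM / 24 = 0.2500 mM = 2.50 × 10^5 nM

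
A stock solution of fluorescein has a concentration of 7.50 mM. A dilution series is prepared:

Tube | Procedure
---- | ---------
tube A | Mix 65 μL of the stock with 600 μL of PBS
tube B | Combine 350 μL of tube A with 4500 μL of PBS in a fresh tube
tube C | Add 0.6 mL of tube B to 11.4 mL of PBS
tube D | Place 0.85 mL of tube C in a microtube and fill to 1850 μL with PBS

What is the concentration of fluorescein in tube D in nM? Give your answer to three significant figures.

1.22 × 10^3 nM

Step 1: 65 μL + 600 μL = 665 μL total → factor 665/65 = 10.231
Step 2: 350 μL + 4500 μL = 4850 μL total → factor 4850/350 = 13.857
Step 3: 0.6 mL + 11.4 mL = 12 mL total → factor 12/0.6 = 20
Step 4: 0.85 mL brought to 1850 μL → factor 1.85/0.85 = 2.1765
Overall dilution factor = 10.231 × 13.857 × 20 × 2.1765 = 6171.1
Final = 7.50 mM / 6171.1 = 0.001215 mM = 1.22 × 10^3 nM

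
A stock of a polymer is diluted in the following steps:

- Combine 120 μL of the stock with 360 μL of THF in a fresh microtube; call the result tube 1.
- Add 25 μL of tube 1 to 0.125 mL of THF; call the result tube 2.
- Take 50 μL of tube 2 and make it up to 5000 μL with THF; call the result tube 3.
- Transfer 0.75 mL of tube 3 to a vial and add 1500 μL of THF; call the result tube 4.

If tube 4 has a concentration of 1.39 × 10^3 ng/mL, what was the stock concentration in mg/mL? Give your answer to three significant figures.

Step 1: 120 μL + 360 μL = 480 μL total → factor 480/120 = 4
Step 2: 25 μL + 0.125 mL = 150 μL total → factor 150/25 = 6
Step 3: 50 μL brought to 5000 μL → factor 5000/50 = 100
Step 4: 0.75 mL + 1500 μL = 2.25 mL total → factor 2.25/0.75 = 3
Overall dilution factor = 4 × 6 × 100 × 3 = 7200
Stock = 1.39 × 10^3 ng/mL × 7200 = 1.001 × 10^7 ng/mL = 10.0 mg/mL

10.0 mg/mL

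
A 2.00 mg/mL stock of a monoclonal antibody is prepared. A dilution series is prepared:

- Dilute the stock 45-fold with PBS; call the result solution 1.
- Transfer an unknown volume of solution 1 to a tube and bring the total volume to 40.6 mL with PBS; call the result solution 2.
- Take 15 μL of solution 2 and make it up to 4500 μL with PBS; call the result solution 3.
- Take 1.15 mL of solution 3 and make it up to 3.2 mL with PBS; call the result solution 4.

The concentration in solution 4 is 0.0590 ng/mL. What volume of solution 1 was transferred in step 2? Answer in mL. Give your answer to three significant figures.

Step 1: 45-fold → factor 45
Step 2: v brought to 40.6 mL → factor = 40.6 mL/v
Step 3: 15 μL brought to 4500 μL → factor 4500/15 = 300
Step 4: 1.15 mL brought to 3.2 mL → factor 3.2/1.15 = 2.7826
Product of known-step factors = 37565
Overall factor = 2.00 mg/mL / (0.0590 ng/mL) = 3.3898 × 10^7
Step-2 factor = 3.3898 × 10^7 / 37565 = 902.39
v = 40.6 mL / 902.39 = 0.0450 mL

0.0450 mL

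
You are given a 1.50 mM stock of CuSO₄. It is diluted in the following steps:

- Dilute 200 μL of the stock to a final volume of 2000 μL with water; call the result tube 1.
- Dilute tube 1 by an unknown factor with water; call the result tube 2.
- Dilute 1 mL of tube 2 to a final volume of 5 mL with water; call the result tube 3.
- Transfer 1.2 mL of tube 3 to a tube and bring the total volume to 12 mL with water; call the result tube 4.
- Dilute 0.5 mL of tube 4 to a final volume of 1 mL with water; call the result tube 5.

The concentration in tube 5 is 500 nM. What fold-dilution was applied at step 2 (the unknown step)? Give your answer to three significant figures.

3.00-fold

Step 1: 200 μL brought to 2000 μL → factor 2000/200 = 10
Step 2: unknown factor x
Step 3: 1 mL brought to 5 mL → factor 5/1 = 5
Step 4: 1.2 mL brought to 12 mL → factor 12/1.2 = 10
Step 5: 0.5 mL brought to 1 mL → factor 1/0.5 = 2
Product of known-step factors = 1000
Overall factor = 1.50 mM / (500 nM) = 3000
x = 3000 / 1000 = 3.00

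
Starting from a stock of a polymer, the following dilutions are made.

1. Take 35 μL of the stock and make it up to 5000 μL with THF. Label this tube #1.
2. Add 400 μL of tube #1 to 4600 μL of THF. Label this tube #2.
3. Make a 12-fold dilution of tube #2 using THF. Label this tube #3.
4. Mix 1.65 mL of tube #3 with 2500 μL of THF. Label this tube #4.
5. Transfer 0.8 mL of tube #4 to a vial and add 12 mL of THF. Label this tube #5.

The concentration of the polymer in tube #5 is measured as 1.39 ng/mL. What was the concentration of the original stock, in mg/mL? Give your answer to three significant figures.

1.20 mg/mL

Step 1: 35 μL brought to 5000 μL → factor 5000/35 = 142.86
Step 2: 400 μL + 4600 μL = 5000 μL total → factor 5000/400 = 12.5
Step 3: 12-fold → factor 12
Step 4: 1.65 mL + 2500 μL = 4.15 mL total → factor 4.15/1.65 = 2.5152
Step 5: 0.8 mL + 12 mL = 12.8 mL total → factor 12.8/0.8 = 16
Overall dilution factor = 142.86 × 12.5 × 12 × 2.5152 × 16 = 8.6234 × 10^5
Stock = 1.39 ng/mL × 8.6234 × 10^5 = 1.199 × 10^6 ng/mL = 1.20 mg/mL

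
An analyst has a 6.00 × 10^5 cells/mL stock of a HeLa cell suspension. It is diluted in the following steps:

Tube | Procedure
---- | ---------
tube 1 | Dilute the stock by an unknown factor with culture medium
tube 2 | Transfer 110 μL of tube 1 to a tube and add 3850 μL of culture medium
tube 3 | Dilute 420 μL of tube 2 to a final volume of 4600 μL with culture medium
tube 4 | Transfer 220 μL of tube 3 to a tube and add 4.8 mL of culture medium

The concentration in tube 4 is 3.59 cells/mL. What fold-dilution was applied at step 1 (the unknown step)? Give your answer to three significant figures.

18.6-fold

Step 1: unknown factor x
Step 2: 110 μL + 3850 μL = 3960 μL total → factor 3960/110 = 36
Step 3: 420 μL brought to 4600 μL → factor 4600/420 = 10.952
Step 4: 220 μL + 4.8 mL = 5020 μL total → factor 5020/220 = 22.818
Product of known-step factors = 8996.9
Overall factor = 6.00 × 10^5 cells/mL / (3.59 cells/mL) = 1.6713 × 10^5
x = 1.6713 × 10^5 / 8996.9 = 18.6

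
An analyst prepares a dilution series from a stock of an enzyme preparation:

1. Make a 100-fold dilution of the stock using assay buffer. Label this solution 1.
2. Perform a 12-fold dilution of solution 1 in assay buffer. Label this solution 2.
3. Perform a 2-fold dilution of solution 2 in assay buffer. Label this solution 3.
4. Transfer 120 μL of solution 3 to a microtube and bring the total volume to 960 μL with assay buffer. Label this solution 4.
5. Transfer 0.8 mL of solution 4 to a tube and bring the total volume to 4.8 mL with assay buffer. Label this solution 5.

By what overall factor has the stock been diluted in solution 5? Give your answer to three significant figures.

1.15 × 10^5

Step 1: 100-fold → factor 100
Step 2: 12-fold → factor 12
Step 3: 2-fold → factor 2
Step 4: 120 μL brought to 960 μL → factor 960/120 = 8
Step 5: 0.8 mL brought to 4.8 mL → factor 4.8/0.8 = 6
Overall dilution factor = 100 × 12 × 2 × 8 × 6 = 1.152 × 10^5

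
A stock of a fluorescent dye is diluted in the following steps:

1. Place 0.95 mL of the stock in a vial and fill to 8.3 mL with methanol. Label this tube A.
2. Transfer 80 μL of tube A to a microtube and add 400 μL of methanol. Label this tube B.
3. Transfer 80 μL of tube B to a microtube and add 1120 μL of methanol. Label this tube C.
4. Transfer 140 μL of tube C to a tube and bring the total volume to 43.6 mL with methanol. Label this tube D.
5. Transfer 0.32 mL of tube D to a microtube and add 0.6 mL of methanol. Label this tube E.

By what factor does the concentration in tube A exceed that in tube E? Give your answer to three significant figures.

Step 1: 0.95 mL brought to 8.3 mL → factor 8.3/0.95 = 8.7368
Step 2: 80 μL + 400 μL = 480 μL total → factor 480/80 = 6
Step 3: 80 μL + 1120 μL = 1200 μL total → factor 1200/80 = 15
Step 4: 140 μL brought to 43.6 mL → factor 43600/140 = 311.43
Step 5: 0.32 mL + 0.6 mL = 0.92 mL total → factor 0.92/0.32 = 2.875
Dilution factor to tube A = 8.7368; to tube E = 7.0403 × 10^5
[tube A]/[tube E] = (factor to tube E)/(factor to tube A) = 7.0403 × 10^5/8.7368 = 8.06 × 10^4

8.06 × 10^4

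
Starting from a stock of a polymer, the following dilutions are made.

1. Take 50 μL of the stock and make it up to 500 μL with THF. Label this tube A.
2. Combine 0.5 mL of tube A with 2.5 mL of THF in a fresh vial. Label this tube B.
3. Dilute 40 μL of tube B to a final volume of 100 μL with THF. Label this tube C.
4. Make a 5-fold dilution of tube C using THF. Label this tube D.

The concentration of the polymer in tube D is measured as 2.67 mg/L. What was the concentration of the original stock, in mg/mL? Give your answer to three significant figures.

2.00 mg/mL

Step 1: 50 μL brought to 500 μL → factor 500/50 = 10
Step 2: 0.5 mL + 2.5 mL = 3 mL total → factor 3/0.5 = 6
Step 3: 40 μL brought to 100 μL → factor 100/40 = 2.5
Step 4: 5-fold → factor 5
Overall dilution factor = 10 × 6 × 2.5 × 5 = 750
Stock = 2.67 mg/L × 750 = 2002 mg/L = 2.00 mg/mL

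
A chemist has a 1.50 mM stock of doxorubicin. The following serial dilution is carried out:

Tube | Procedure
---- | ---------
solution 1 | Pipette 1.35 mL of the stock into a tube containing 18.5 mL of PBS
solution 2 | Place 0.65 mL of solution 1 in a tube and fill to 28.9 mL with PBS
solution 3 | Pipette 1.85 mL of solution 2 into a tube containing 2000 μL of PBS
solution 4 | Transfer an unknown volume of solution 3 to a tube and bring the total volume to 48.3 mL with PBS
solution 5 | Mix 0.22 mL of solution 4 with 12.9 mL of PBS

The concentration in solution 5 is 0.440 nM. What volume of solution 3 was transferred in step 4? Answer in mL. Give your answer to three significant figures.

Step 1: 1.35 mL + 18.5 mL = 19.85 mL total → factor 19.85/1.35 = 14.704
Step 2: 0.65 mL brought to 28.9 mL → factor 28.9/0.65 = 44.462
Step 3: 1.85 mL + 2000 μL = 3.85 mL total → factor 3.85/1.85 = 2.0811
Step 4: v brought to 48.3 mL → factor = 48.3 mL/v
Step 5: 0.22 mL + 12.9 mL = 13.12 mL total → factor 13.12/0.22 = 59.636
Product of known-step factors = 81136
Overall factor = 1.50 mM / (0.440 nM) = 3.4091 × 10^6
Step-4 factor = 3.4091 × 10^6 / 81136 = 42.017
v = 48.3 mL / 42.017 = 1.15 mL

1.15 mL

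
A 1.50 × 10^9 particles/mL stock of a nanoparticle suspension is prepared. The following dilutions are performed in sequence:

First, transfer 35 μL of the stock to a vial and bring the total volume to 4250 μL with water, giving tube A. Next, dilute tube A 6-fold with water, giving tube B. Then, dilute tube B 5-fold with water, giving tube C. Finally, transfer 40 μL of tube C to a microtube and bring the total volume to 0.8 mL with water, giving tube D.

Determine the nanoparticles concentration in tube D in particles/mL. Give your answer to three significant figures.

Step 1: 35 μL brought to 4250 μL → factor 4250/35 = 121.43
Step 2: 6-fold → factor 6
Step 3: 5-fold → factor 5
Step 4: 40 μL brought to 0.8 mL → factor 800/40 = 20
Overall dilution factor = 121.43 × 6 × 5 × 20 = 72857
Final = 1.50 × 10^9 particles/mL / 72857 = 2.06 × 10^4 particles/mL

2.06 × 10^4 particles/mL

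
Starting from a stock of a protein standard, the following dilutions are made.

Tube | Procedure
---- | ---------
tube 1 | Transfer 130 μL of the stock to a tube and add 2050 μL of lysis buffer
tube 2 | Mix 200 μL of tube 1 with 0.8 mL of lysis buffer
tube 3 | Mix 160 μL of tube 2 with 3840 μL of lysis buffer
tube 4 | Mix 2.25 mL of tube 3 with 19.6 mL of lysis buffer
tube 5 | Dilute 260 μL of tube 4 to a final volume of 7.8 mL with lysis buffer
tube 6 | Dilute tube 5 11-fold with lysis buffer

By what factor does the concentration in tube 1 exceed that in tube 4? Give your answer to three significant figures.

1.21 × 10^3

Step 1: 130 μL + 2050 μL = 2180 μL total → factor 2180/130 = 16.769
Step 2: 200 μL + 0.8 mL = 1000 μL total → factor 1000/200 = 5
Step 3: 160 μL + 3840 μL = 4000 μL total → factor 4000/160 = 25
Step 4: 2.25 mL + 19.6 mL = 21.85 mL total → factor 21.85/2.25 = 9.7111
Dilution factor to tube 1 = 16.769; to tube 4 = 20356
[tube 1]/[tube 4] = (factor to tube 4)/(factor to tube 1) = 20356/16.769 = 1.21 × 10^3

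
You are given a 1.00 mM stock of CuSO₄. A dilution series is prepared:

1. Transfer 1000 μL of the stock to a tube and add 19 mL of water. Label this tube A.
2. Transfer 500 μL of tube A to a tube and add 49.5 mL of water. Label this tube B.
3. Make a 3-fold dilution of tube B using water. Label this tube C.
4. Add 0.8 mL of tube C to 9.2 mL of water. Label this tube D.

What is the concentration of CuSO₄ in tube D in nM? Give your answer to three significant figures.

Step 1: 1000 μL + 19 mL = 20000 μL total → factor 20000/1000 = 20
Step 2: 500 μL + 49.5 mL = 50000 μL total → factor 50000/500 = 100
Step 3: 3-fold → factor 3
Step 4: 0.8 mL + 9.2 mL = 10 mL total → factor 10/0.8 = 12.5
Overall dilution factor = 20 × 100 × 3 × 12.5 = 75000
Final = 1.00 mM / 75000 = 1.333 × 10^-5 mM = 13.3 nM

13.3 nM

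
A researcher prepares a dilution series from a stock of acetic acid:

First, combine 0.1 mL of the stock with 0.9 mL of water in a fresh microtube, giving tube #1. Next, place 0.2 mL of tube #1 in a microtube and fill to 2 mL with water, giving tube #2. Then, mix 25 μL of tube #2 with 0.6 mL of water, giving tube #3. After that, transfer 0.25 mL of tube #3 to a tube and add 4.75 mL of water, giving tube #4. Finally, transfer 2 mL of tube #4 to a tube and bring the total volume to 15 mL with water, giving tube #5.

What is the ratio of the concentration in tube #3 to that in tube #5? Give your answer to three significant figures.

Step 1: 0.1 mL + 0.9 mL = 1 mL total → factor 1/0.1 = 10
Step 2: 0.2 mL brought to 2 mL → factor 2/0.2 = 10
Step 3: 25 μL + 0.6 mL = 625 μL total → factor 625/25 = 25
Step 4: 0.25 mL + 4.75 mL = 5 mL total → factor 5/0.25 = 20
Step 5: 2 mL brought to 15 mL → factor 15/2 = 7.5
Dilution factor to tube #3 = 2500; to tube #5 = 3.75 × 10^5
[tube #3]/[tube #5] = (factor to tube #5)/(factor to tube #3) = 3.75 × 10^5/2500 = 150

150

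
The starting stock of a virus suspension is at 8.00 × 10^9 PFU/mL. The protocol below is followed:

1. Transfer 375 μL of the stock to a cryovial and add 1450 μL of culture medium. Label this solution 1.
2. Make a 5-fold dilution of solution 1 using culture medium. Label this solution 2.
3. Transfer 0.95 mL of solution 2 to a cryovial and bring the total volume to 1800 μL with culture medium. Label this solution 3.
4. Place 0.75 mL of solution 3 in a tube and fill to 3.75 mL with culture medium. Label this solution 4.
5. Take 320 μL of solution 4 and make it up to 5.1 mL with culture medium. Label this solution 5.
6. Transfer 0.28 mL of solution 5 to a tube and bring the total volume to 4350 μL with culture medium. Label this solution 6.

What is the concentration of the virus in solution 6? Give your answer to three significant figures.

Step 1: 375 μL + 1450 μL = 1825 μL total → factor 1825/375 = 4.8667
Step 2: 5-fold → factor 5
Step 3: 0.95 mL brought to 1800 μL → factor 1.8/0.95 = 1.8947
Step 4: 0.75 mL brought to 3.75 mL → factor 3.75/0.75 = 5
Step 5: 320 μL brought to 5.1 mL → factor 5100/320 = 15.938
Step 6: 0.28 mL brought to 4350 μL → factor 4.35/0.28 = 15.536
Overall dilution factor = 4.8667 × 5 × 1.8947 × 5 × 15.938 × 15.536 = 57078
Final = 8.00 × 10^9 PFU/mL / 57078 = 1.40 × 10^5 PFU/mL

1.40 × 10^5 PFU/mL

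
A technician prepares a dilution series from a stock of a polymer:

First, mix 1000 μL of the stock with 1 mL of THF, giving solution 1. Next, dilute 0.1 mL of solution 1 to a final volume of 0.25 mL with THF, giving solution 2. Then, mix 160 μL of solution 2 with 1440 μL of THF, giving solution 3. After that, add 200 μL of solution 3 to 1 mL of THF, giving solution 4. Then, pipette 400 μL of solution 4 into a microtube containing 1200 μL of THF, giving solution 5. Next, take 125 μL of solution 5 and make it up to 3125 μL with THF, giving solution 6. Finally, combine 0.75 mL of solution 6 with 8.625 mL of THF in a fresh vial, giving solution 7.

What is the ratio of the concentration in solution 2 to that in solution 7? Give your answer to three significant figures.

Step 1: 1000 μL + 1 mL = 2000 μL total → factor 2000/1000 = 2
Step 2: 0.1 mL brought to 0.25 mL → factor 0.25/0.1 = 2.5
Step 3: 160 μL + 1440 μL = 1600 μL total → factor 1600/160 = 10
Step 4: 200 μL + 1 mL = 1200 μL total → factor 1200/200 = 6
Step 5: 400 μL + 1200 μL = 1600 μL total → factor 1600/400 = 4
Step 6: 125 μL brought to 3125 μL → factor 3125/125 = 25
Step 7: 0.75 mL + 8.625 mL = 9.375 mL total → factor 9.375/0.75 = 12.5
Dilution factor to solution 2 = 5; to solution 7 = 3.75 × 10^5
[solution 2]/[solution 7] = (factor to solution 7)/(factor to solution 2) = 3.75 × 10^5/5 = 7.50 × 10^4

7.50 × 10^4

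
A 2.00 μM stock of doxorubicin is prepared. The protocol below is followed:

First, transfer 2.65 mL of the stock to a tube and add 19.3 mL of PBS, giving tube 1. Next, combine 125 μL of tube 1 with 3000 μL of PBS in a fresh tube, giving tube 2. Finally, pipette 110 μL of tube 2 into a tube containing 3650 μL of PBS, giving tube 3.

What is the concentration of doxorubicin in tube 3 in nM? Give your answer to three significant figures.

0.283 nM

Step 1: 2.65 mL + 19.3 mL = 21.95 mL total → factor 21.95/2.65 = 8.283
Step 2: 125 μL + 3000 μL = 3125 μL total → factor 3125/125 = 25
Step 3: 110 μL + 3650 μL = 3760 μL total → factor 3760/110 = 34.182
Overall dilution factor = 8.283 × 25 × 34.182 = 7078.2
Final = 2.00 μM / 7078.2 = 0.0002826 μM = 0.283 nM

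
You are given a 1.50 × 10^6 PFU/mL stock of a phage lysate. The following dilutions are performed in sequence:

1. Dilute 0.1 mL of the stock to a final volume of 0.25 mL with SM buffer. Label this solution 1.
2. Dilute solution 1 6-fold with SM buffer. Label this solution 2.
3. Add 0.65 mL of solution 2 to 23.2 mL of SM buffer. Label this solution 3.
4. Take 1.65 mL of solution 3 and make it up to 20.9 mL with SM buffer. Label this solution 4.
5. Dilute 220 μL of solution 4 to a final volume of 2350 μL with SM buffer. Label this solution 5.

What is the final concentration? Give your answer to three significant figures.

20.1 PFU/mL

Step 1: 0.1 mL brought to 0.25 mL → factor 0.25/0.1 = 2.5
Step 2: 6-fold → factor 6
Step 3: 0.65 mL + 23.2 mL = 23.85 mL total → factor 23.85/0.65 = 36.692
Step 4: 1.65 mL brought to 20.9 mL → factor 20.9/1.65 = 12.667
Step 5: 220 μL brought to 2350 μL → factor 2350/220 = 10.682
Overall dilution factor = 2.5 × 6 × 36.692 × 12.667 × 10.682 = 74469
Final = 1.50 × 10^6 PFU/mL / 74469 = 20.1 PFU/mL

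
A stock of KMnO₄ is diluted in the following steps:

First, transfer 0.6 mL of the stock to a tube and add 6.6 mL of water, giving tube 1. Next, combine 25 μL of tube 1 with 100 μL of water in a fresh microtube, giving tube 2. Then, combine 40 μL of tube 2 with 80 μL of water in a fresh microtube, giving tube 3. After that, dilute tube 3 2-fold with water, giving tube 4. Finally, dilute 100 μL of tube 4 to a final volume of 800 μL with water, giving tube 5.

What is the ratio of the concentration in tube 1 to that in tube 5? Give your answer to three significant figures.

Step 1: 0.6 mL + 6.6 mL = 7.2 mL total → factor 7.2/0.6 = 12
Step 2: 25 μL + 100 μL = 125 μL total → factor 125/25 = 5
Step 3: 40 μL + 80 μL = 120 μL total → factor 120/40 = 3
Step 4: 2-fold → factor 2
Step 5: 100 μL brought to 800 μL → factor 800/100 = 8
Dilution factor to tube 1 = 12; to tube 5 = 2880
[tube 1]/[tube 5] = (factor to tube 5)/(factor to tube 1) = 2880/12 = 240

240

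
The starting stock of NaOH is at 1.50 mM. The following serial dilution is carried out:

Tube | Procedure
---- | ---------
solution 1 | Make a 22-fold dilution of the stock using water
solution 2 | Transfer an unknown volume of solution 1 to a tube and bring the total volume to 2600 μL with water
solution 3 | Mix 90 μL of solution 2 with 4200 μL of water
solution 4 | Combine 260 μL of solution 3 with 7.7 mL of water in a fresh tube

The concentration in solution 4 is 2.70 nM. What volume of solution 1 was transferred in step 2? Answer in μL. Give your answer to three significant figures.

150 μL

Step 1: 22-fold → factor 22
Step 2: v brought to 2600 μL → factor = 2600 μL/v
Step 3: 90 μL + 4200 μL = 4290 μL total → factor 4290/90 = 47.667
Step 4: 260 μL + 7.7 mL = 7960 μL total → factor 7960/260 = 30.615
Product of known-step factors = 32105
Overall factor = 1.50 mM / (2.70 nM) = 5.5556 × 10^5
Step-2 factor = 5.5556 × 10^5 / 32105 = 17.304
v = 2600 μL / 17.304 = 150 μL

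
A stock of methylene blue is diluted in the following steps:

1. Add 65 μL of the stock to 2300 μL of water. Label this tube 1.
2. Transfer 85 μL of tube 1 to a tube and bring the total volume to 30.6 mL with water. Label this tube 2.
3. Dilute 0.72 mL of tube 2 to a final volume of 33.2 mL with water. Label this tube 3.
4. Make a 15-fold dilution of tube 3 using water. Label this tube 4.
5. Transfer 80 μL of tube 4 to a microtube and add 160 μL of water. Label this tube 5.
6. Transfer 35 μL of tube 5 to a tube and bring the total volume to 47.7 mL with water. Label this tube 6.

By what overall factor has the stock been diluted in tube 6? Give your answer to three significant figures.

3.70 × 10^10

Step 1: 65 μL + 2300 μL = 2365 μL total → factor 2365/65 = 36.385
Step 2: 85 μL brought to 30.6 mL → factor 30600/85 = 360
Step 3: 0.72 mL brought to 33.2 mL → factor 33.2/0.72 = 46.111
Step 4: 15-fold → factor 15
Step 5: 80 μL + 160 μL = 240 μL total → factor 240/80 = 3
Step 6: 35 μL brought to 47.7 mL → factor 47700/35 = 1362.9
Overall dilution factor = 36.385 × 360 × 46.111 × 15 × 3 × 1362.9 = 3.7042 × 10^10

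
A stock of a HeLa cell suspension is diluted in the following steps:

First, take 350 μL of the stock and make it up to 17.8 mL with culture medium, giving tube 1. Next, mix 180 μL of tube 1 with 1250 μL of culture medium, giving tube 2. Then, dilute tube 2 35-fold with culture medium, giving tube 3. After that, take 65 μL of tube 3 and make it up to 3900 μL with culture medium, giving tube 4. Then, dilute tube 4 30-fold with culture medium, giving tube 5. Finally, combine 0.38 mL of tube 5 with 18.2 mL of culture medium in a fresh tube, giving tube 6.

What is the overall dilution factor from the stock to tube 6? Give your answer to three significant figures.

Step 1: 350 μL brought to 17.8 mL → factor 17800/350 = 50.857
Step 2: 180 μL + 1250 μL = 1430 μL total → factor 1430/180 = 7.9444
Step 3: 35-fold → factor 35
Step 4: 65 μL brought to 3900 μL → factor 3900/65 = 60
Step 5: 30-fold → factor 30
Step 6: 0.38 mL + 18.2 mL = 18.58 mL total → factor 18.58/0.38 = 48.895
Overall dilution factor = 50.857 × 7.9444 × 35 × 60 × 30 × 48.895 = 1.2446 × 10^9

1.24 × 10^9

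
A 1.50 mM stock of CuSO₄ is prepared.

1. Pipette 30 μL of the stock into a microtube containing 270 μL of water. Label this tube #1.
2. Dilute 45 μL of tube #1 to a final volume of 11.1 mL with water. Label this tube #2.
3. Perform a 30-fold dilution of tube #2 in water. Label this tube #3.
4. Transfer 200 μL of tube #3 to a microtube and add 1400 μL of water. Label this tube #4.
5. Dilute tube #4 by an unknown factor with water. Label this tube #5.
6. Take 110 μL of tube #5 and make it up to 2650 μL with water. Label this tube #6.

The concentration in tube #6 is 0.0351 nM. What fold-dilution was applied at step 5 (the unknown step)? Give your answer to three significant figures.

3.00-fold

Step 1: 30 μL + 270 μL = 300 μL total → factor 300/30 = 10
Step 2: 45 μL brought to 11.1 mL → factor 11100/45 = 246.67
Step 3: 30-fold → factor 30
Step 4: 200 μL + 1400 μL = 1600 μL total → factor 1600/200 = 8
Step 5: unknown factor x
Step 6: 110 μL brought to 2650 μL → factor 2650/110 = 24.091
Product of known-step factors = 1.4262 × 10^7
Overall factor = 1.50 mM / (0.0351 nM) = 4.2735 × 10^7
x = 4.2735 × 10^7 / 1.4262 × 10^7 = 3.00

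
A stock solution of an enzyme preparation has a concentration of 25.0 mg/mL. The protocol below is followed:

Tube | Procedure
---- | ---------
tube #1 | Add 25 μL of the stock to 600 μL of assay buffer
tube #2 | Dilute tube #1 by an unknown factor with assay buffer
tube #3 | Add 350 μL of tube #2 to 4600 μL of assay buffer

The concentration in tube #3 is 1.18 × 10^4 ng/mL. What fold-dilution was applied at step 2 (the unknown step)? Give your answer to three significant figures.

5.99-fold

Step 1: 25 μL + 600 μL = 625 μL total → factor 625/25 = 25
Step 2: unknown factor x
Step 3: 350 μL + 4600 μL = 4950 μL total → factor 4950/350 = 14.143
Product of known-step factors = 353.57
Overall factor = 25.0 mg/mL / (1.18 × 10^4 ng/mL) = 2118.6
x = 2118.6 / 353.57 = 5.99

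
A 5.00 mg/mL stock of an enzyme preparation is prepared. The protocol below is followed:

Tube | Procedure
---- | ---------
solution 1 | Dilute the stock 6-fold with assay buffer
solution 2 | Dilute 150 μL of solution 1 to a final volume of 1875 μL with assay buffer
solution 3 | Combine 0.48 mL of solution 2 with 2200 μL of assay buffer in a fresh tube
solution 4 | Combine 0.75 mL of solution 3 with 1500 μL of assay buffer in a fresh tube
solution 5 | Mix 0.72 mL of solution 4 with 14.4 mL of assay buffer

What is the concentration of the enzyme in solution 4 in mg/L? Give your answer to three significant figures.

3.98 mg/L

Step 1: 6-fold → factor 6
Step 2: 150 μL brought to 1875 μL → factor 1875/150 = 12.5
Step 3: 0.48 mL + 2200 μL = 2.68 mL total → factor 2.68/0.48 = 5.5833
Step 4: 0.75 mL + 1500 μL = 2.25 mL total → factor 2.25/0.75 = 3
Dilution factor through solution 4 = 6 × 12.5 × 5.5833 × 3 = 1256.2
[solution 4] = 5.00 mg/mL / 1256.2 = 0.003980 mg/mL = 3.98 mg/L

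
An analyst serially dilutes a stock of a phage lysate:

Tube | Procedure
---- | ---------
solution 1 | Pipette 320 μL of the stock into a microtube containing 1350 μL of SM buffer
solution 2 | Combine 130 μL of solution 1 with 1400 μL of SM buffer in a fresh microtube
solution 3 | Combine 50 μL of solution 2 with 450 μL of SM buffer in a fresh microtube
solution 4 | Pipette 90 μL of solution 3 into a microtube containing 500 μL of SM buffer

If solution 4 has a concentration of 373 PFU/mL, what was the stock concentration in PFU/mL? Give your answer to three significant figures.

Step 1: 320 μL + 1350 μL = 1670 μL total → factor 1670/320 = 5.2188
Step 2: 130 μL + 1400 μL = 1530 μL total → factor 1530/130 = 11.769
Step 3: 50 μL + 450 μL = 500 μL total → factor 500/50 = 10
Step 4: 90 μL + 500 μL = 590 μL total → factor 590/90 = 6.5556
Overall dilution factor = 5.2188 × 11.769 × 10 × 6.5556 = 4026.5
Stock = 373 PFU/mL × 4026.5 = 1.50 × 10^6 PFU/mL

1.50 × 10^6 PFU/mL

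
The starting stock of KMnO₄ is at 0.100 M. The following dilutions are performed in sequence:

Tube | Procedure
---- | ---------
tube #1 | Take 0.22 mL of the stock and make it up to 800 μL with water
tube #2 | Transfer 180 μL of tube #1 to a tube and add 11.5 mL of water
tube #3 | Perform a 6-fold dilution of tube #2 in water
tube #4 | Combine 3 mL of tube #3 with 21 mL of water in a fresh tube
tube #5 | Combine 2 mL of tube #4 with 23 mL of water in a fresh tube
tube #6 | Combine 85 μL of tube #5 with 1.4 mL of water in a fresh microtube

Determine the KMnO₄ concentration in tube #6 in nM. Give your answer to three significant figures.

40.4 nM

Step 1: 0.22 mL brought to 800 μL → factor 0.8/0.22 = 3.6364
Step 2: 180 μL + 11.5 mL = 11680 μL total → factor 11680/180 = 64.889
Step 3: 6-fold → factor 6
Step 4: 3 mL + 21 mL = 24 mL total → factor 24/3 = 8
Step 5: 2 mL + 23 mL = 25 mL total → factor 25/2 = 12.5
Step 6: 85 μL + 1.4 mL = 1485 μL total → factor 1485/85 = 17.471
Overall dilution factor = 3.6364 × 64.889 × 6 × 8 × 12.5 × 17.471 = 2.4734 × 10^6
Final = 0.100 M / 2.4734 × 10^6 = 4.043 × 10^-8 M = 40.4 nM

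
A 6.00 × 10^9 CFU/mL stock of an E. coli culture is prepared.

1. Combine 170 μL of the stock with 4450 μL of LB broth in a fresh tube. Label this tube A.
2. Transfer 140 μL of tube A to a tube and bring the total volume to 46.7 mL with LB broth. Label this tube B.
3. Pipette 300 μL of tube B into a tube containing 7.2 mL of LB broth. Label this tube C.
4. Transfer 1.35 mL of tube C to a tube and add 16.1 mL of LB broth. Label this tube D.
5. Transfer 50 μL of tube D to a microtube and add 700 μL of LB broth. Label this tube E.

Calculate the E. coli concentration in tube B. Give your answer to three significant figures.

Step 1: 170 μL + 4450 μL = 4620 μL total → factor 4620/170 = 27.176
Step 2: 140 μL brought to 46.7 mL → factor 46700/140 = 333.57
Dilution factor through tube B = 27.176 × 333.57 = 9065.3
[tube B] = 6.00 × 10^9 CFU/mL / 9065.3 = 6.62 × 10^5 CFU/mL

6.62 × 10^5 CFU/mL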